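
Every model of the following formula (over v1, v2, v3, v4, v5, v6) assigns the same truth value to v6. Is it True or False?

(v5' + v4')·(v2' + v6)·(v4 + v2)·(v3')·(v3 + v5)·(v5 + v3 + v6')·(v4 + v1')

True

Suppose v6 = 0.
(v2') alone gives v2 = 0.
(v4) alone gives v4 = 1.
(v5') alone gives v5 = 0.
(v3') alone gives v3 = 0.
That conflicts with the unit clause (v3).
So every satisfying assignment has v6 = True.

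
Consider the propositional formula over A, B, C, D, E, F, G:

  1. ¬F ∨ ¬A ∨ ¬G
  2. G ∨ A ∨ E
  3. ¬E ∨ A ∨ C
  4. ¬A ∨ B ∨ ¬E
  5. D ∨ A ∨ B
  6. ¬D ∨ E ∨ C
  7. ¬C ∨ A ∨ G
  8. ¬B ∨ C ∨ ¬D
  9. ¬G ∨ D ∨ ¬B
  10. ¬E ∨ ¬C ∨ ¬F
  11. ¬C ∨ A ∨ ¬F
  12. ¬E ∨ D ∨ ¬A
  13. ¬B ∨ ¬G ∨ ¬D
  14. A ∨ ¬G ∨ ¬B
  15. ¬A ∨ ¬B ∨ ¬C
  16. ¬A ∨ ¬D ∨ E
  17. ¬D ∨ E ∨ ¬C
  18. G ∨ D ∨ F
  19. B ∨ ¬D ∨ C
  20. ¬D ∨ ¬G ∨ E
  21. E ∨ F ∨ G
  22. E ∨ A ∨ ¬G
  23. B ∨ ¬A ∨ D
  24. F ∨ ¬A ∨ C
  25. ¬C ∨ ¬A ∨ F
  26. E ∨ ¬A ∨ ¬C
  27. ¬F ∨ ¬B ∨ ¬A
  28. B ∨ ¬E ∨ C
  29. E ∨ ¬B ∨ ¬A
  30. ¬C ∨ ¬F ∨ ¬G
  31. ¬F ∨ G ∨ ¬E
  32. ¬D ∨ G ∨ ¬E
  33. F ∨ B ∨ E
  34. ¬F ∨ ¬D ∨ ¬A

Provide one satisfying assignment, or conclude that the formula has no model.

A=False, B=False, C=True, D=True, E=True, F=False, G=True

Try F = False.
Try G = True.
Try D = True.
(¬B) alone gives B = False.
(C) alone gives C = True.
(E) alone gives E = True.
(¬A) alone gives A = False.
Every clause now holds.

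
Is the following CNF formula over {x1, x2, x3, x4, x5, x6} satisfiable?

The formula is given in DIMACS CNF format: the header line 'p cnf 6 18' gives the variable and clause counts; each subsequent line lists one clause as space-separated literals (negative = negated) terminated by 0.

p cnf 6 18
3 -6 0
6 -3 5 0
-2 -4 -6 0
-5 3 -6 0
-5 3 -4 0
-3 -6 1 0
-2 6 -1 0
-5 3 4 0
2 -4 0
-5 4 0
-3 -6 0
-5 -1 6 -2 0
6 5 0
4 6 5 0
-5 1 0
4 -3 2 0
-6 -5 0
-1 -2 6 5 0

Branch on x3: set x3 = True.
From the singleton clause (¬x6), x6 = False.
From the singleton clause (x5), x5 = True.
From the singleton clause (x4), x4 = True.
From the singleton clause (x2), x2 = True.
From the singleton clause (¬x1), x1 = False.
But (x1) is also a unit clause — contradiction.
Backtrack on x3: now try x3 = False.
From the singleton clause (¬x6), x6 = False.
From the singleton clause (x5), x5 = True.
From the singleton clause (¬x4), x4 = False.
But (x4) is also a unit clause — contradiction.
Neither x3 = True nor x3 = False works.
No assignment satisfies every clause.

Unsatisfiable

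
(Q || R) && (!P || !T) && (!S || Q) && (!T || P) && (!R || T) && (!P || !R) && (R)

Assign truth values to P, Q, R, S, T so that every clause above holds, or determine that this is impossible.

UNSATISFIABLE

Unit clause (R) forces R = true.
Unit clause (T) forces T = true.
Unit clause (!P) forces P = false.
Now (P) is unsatisfied and unit — conflict.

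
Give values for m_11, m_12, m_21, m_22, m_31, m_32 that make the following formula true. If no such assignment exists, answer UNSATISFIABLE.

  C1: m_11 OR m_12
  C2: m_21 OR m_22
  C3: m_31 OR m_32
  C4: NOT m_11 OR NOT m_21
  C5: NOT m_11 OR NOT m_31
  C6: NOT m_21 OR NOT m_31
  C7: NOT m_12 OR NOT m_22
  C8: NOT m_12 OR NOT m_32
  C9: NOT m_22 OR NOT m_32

Branch on m_11: set m_11 = true.
From the singleton clause (NOT m_21), m_21 = false.
From the singleton clause (m_22), m_22 = true.
From the singleton clause (NOT m_31), m_31 = false.
From the singleton clause (m_32), m_32 = true.
But (NOT m_32) is also a unit clause — contradiction.
That branch fails; take m_11 = false instead.
From the singleton clause (m_12), m_12 = true.
From the singleton clause (NOT m_22), m_22 = false.
From the singleton clause (m_21), m_21 = true.
From the singleton clause (NOT m_31), m_31 = false.
From the singleton clause (m_32), m_32 = true.
But (NOT m_32) is also a unit clause — contradiction.
Both values of m_11 lead to a conflict.

UNSATISFIABLE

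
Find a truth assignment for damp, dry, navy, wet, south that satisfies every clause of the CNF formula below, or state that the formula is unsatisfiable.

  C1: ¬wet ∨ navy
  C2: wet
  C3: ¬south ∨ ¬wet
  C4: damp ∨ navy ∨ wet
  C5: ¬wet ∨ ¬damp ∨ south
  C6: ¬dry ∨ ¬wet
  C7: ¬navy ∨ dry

UNSATISFIABLE

Unit clause (wet) forces wet = True.
Unit clause (navy) forces navy = True.
Unit clause (¬south) forces south = False.
Unit clause (¬damp) forces damp = False.
Unit clause (¬dry) forces dry = False.
That conflicts with the unit clause (dry).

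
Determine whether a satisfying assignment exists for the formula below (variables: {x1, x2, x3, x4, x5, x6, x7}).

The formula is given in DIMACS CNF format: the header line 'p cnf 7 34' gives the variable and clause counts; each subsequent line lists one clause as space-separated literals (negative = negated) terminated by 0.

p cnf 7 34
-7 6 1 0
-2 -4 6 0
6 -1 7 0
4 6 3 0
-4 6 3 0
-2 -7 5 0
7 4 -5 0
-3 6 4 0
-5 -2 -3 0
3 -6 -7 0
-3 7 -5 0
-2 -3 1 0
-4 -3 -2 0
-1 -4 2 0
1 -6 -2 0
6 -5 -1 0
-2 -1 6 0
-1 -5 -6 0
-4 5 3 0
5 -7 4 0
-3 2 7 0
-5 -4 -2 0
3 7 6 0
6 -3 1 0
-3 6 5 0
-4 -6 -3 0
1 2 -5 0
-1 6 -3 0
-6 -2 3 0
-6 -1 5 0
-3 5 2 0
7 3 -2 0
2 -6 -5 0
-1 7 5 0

Try x7 = False.
Try x6 = True.
Try x4 = False.
From the singleton clause (¬x5), x5 = False.
From the singleton clause (¬x1), x1 = False.
From the singleton clause (¬x2), x2 = False.
From the singleton clause (¬x3), x3 = False.
Every clause now holds.
A satisfying assignment: x1=False, x2=False, x3=False, x4=False, x5=False, x6=True, x7=False.

Satisfiable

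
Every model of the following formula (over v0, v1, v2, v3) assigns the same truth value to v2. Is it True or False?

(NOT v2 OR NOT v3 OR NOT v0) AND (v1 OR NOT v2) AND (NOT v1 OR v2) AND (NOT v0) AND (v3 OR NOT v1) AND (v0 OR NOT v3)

Suppose v2 = true.
(v1) alone gives v1 = true.
(NOT v0) alone gives v0 = false.
(v3) alone gives v3 = true.
But (NOT v3) is also a unit clause — contradiction.
So every satisfying assignment has v2 = False.

False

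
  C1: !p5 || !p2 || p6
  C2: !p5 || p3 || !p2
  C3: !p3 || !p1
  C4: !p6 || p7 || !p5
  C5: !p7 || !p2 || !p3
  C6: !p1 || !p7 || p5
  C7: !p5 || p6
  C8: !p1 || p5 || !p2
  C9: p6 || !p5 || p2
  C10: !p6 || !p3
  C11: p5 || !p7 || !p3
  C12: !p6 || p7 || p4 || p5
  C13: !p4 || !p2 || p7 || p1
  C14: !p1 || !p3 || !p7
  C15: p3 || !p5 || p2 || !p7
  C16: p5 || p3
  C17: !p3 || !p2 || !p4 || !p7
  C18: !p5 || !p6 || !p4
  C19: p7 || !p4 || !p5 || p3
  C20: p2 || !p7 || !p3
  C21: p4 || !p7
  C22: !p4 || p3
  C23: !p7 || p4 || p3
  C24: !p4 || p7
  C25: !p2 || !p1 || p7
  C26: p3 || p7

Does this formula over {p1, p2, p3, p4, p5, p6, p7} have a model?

Case p3 = true:
The clause (!p1) is unit, so p1 = false.
The clause (!p6) is unit, so p6 = false.
The clause (!p5) is unit, so p5 = false.
The clause (!p7) is unit, so p7 = false.
The clause (!p4) is unit, so p4 = false.
No clause remains; p2 is free.
A satisfying assignment: p1=false, p2=true, p3=true, p4=false, p5=false, p6=false, p7=false.

Yes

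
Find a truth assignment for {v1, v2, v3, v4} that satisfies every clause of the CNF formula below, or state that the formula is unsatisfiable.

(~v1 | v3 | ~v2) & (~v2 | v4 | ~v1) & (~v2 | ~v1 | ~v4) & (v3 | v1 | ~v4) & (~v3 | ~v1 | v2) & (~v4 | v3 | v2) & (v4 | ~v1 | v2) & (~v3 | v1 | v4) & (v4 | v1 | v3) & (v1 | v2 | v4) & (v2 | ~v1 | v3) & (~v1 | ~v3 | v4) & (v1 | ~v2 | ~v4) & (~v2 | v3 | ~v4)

Branch on v1: set v1 = 0.
Branch on v3: set v3 = 1.
Unit clause (v4) forces v4 = 1.
Unit clause (~v2) forces v2 = 0.
All clauses are satisfied.

v1 ↦ 0, v2 ↦ 0, v3 ↦ 1, v4 ↦ 1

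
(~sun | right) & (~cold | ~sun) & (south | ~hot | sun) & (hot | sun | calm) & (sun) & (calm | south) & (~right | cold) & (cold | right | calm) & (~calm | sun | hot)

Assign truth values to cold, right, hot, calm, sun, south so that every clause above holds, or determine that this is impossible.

UNSATISFIABLE

From the singleton clause (sun), sun = 1.
From the singleton clause (right), right = 1.
From the singleton clause (~cold), cold = 0.
That conflicts with the unit clause (cold).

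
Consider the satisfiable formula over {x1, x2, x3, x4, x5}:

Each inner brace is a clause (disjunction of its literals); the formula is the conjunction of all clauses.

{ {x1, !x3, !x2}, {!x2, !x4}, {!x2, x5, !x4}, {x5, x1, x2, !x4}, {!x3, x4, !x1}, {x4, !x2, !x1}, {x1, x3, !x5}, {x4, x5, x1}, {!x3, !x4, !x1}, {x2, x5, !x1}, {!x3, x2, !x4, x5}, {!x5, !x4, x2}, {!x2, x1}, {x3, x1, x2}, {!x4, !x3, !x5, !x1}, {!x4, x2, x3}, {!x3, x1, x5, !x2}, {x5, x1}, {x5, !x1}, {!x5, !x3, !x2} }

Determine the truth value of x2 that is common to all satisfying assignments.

False

Suppose x2 = true.
(!x4) alone gives x4 = false.
(!x1) alone gives x1 = false.
That conflicts with the unit clause (x1).
So every satisfying assignment has x2 = False.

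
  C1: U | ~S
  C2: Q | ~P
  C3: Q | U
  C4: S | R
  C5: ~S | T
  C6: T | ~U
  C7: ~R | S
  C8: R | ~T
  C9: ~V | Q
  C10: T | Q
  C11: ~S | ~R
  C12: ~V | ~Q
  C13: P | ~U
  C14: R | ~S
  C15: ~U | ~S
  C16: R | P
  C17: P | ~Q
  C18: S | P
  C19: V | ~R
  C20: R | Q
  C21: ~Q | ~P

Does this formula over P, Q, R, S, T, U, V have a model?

No, unsatisfiable

Try U = 1.
Unit clause (T) forces T = 1.
Unit clause (R) forces R = 1.
Unit clause (S) forces S = 1.
Now (~S) is unsatisfied and unit — conflict.
Undo U and try U = 0.
Unit clause (~S) forces S = 0.
Unit clause (Q) forces Q = 1.
Unit clause (R) forces R = 1.
Now (~R) is unsatisfied and unit — conflict.
Both values of U lead to a conflict.
No assignment satisfies every clause.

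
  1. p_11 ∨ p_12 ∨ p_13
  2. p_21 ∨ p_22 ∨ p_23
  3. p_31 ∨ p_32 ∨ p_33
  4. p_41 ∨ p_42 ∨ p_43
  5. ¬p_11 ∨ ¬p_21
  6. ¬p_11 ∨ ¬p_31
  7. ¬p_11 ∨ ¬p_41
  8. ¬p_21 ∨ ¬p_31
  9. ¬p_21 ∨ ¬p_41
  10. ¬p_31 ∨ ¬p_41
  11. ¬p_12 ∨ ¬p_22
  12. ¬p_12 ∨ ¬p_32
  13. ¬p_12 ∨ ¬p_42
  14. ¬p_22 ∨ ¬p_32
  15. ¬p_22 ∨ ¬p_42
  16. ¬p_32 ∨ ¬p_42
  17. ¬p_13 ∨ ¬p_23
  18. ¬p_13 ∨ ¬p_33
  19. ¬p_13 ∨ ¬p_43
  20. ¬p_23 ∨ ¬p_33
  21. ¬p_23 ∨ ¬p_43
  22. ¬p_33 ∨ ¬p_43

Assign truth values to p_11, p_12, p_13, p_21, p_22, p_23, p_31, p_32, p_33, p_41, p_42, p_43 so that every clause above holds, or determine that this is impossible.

UNSATISFIABLE

Suppose p_11 = False.
Suppose p_12 = True.
From the singleton clause (¬p_22), p_22 = False.
From the singleton clause (¬p_32), p_32 = False.
From the singleton clause (¬p_42), p_42 = False.
Suppose p_21 = True.
From the singleton clause (¬p_31), p_31 = False.
From the singleton clause (p_33), p_33 = True.
From the singleton clause (¬p_41), p_41 = False.
From the singleton clause (p_43), p_43 = True.
Now (¬p_43) is unsatisfied and unit — conflict.
Undo p_21 and try p_21 = False.
From the singleton clause (p_23), p_23 = True.
From the singleton clause (¬p_13), p_13 = False.
From the singleton clause (¬p_33), p_33 = False.
From the singleton clause (p_31), p_31 = True.
From the singleton clause (¬p_41), p_41 = False.
From the singleton clause (p_43), p_43 = True.
Now (¬p_43) is unsatisfied and unit — conflict.
Neither p_21 = True nor p_21 = False works.
Undo p_12 and try p_12 = False.
From the singleton clause (p_13), p_13 = True.
From the singleton clause (¬p_23), p_23 = False.
From the singleton clause (¬p_33), p_33 = False.
From the singleton clause (¬p_43), p_43 = False.
Suppose p_21 = True.
From the singleton clause (¬p_31), p_31 = False.
From the singleton clause (p_32), p_32 = True.
From the singleton clause (¬p_41), p_41 = False.
From the singleton clause (p_42), p_42 = True.
Now (¬p_42) is unsatisfied and unit — conflict.
Undo p_21 and try p_21 = False.
From the singleton clause (p_22), p_22 = True.
From the singleton clause (¬p_32), p_32 = False.
From the singleton clause (p_31), p_31 = True.
From the singleton clause (¬p_41), p_41 = False.
From the singleton clause (p_42), p_42 = True.
Now (¬p_42) is unsatisfied and unit — conflict.
Neither p_21 = True nor p_21 = False works.
Neither p_12 = True nor p_12 = False works.
Undo p_11 and try p_11 = True.
From the singleton clause (¬p_21), p_21 = False.
From the singleton clause (¬p_31), p_31 = False.
From the singleton clause (¬p_41), p_41 = False.
Suppose p_22 = True.
From the singleton clause (¬p_12), p_12 = False.
From the singleton clause (¬p_32), p_32 = False.
From the singleton clause (p_33), p_33 = True.
From the singleton clause (¬p_42), p_42 = False.
From the singleton clause (p_43), p_43 = True.
Now (¬p_43) is unsatisfied and unit — conflict.
Undo p_22 and try p_22 = False.
From the singleton clause (p_23), p_23 = True.
From the singleton clause (¬p_13), p_13 = False.
From the singleton clause (¬p_33), p_33 = False.
From the singleton clause (p_32), p_32 = True.
From the singleton clause (¬p_12), p_12 = False.
From the singleton clause (¬p_42), p_42 = False.
From the singleton clause (p_43), p_43 = True.
Now (¬p_43) is unsatisfied and unit — conflict.
Neither p_22 = True nor p_22 = False works.
Neither p_11 = True nor p_11 = False works.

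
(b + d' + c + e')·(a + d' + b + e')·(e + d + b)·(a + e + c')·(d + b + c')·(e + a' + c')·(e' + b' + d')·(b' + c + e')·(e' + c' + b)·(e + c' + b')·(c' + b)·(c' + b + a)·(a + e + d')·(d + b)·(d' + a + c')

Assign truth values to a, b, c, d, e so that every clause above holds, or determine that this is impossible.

Suppose c = 1.
The clause (b) is unit, so b = 1.
The clause (e) is unit, so e = 1.
The clause (d') is unit, so d = 0.
Every clause is now satisfied; a is unconstrained.

a=1, b=1, c=1, d=0, e=1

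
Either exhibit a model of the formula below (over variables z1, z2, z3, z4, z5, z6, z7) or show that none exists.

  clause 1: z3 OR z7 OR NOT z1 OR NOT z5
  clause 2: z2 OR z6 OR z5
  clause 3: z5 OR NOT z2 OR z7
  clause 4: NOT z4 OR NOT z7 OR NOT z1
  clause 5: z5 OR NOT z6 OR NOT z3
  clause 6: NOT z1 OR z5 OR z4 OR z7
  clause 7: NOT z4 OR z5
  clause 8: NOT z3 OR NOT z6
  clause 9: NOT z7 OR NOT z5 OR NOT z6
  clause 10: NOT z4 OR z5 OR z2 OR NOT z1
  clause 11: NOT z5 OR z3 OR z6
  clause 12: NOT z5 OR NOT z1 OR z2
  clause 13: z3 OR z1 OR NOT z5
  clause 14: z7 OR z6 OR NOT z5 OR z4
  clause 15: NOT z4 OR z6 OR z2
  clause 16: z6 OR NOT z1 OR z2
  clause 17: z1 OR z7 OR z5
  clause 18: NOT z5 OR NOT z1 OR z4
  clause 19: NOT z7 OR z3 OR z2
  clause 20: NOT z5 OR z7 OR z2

z1 ↦ true; z2 ↦ true; z3 ↦ false; z4 ↦ false; z5 ↦ false; z6 ↦ false; z7 ↦ true

Branch on z4: set z4 = false.
Branch on z3: set z3 = false.
Branch on z5: set z5 = false.
Branch on z2: set z2 = true.
(z7) alone gives z7 = true.
Every clause is now satisfied; z1, z6 are unconstrained.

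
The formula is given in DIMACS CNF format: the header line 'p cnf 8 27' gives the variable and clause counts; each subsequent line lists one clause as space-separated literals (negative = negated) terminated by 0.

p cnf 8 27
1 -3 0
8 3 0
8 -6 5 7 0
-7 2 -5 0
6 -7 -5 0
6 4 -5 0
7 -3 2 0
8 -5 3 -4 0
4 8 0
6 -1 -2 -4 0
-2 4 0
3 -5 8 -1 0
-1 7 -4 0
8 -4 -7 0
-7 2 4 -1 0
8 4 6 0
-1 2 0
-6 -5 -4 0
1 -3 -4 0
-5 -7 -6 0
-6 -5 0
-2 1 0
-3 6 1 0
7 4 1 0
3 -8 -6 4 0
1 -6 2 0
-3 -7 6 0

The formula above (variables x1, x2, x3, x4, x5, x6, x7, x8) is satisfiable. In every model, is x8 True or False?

Suppose x8 = False.
The clause (x3) is unit, so x3 = True.
The clause (x1) is unit, so x1 = True.
The clause (x4) is unit, so x4 = True.
The clause (x7) is unit, so x7 = True.
But (¬x7) is also a unit clause — contradiction.
So every satisfying assignment has x8 = True.

True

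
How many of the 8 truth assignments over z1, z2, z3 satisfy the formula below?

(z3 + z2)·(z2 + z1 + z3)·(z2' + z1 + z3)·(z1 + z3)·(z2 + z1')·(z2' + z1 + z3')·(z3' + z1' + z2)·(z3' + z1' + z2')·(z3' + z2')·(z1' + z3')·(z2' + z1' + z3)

1

There are 2^3 = 8 truth assignments over (z1, z2, z3).
Split on z2. With z2 = 1, the clauses containing z2 are satisfied and z2' drops from the rest; 0 of the 2^2 = 4 assignments to the other variables satisfy what remains.
With z2 = 0, by the same count on the reduced clause set, 1 assignment works.
Total: 0 + 1 = 1.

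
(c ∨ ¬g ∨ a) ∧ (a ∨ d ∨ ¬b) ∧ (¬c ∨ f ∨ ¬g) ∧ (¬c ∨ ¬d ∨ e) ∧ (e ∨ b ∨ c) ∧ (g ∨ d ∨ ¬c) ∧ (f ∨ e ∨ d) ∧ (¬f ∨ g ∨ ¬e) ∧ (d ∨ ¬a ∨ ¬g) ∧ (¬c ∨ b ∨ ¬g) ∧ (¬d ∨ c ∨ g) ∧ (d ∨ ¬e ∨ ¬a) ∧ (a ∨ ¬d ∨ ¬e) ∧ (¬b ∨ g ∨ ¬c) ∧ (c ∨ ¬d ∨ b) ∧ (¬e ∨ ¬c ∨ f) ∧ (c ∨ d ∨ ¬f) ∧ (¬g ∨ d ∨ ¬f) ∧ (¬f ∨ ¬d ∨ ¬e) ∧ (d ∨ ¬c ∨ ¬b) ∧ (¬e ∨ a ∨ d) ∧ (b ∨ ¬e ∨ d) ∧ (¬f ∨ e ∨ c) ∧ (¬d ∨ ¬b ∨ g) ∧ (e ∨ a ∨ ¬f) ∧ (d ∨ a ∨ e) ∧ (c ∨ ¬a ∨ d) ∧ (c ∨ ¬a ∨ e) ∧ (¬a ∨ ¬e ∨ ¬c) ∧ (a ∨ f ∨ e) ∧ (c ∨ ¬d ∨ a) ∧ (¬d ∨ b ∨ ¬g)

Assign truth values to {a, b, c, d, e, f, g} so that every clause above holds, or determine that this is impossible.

a ↦ True, b ↦ True, c ↦ False, d ↦ True, e ↦ True, f ↦ False, g ↦ True

Branch on c: set c = False.
Branch on g: set g = True.
Unit clause (a) forces a = True.
Unit clause (d) forces d = True.
Unit clause (b) forces b = True.
Unit clause (e) forces e = True.
Unit clause (¬f) forces f = False.
All clauses are satisfied.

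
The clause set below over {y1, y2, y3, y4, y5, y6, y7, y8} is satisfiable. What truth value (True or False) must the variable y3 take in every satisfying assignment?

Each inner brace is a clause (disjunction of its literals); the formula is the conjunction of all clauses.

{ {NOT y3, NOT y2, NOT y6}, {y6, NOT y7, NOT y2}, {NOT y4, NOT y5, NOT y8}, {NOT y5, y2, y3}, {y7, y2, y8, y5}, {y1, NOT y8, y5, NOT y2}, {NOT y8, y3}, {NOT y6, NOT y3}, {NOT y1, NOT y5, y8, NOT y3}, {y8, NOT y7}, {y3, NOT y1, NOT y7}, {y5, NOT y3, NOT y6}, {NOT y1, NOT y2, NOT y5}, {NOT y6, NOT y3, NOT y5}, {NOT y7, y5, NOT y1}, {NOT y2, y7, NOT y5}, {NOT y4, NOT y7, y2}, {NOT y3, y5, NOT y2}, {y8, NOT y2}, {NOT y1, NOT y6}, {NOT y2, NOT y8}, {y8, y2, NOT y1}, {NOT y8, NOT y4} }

Suppose y3 = false.
From the singleton clause (NOT y8), y8 = false.
From the singleton clause (NOT y7), y7 = false.
From the singleton clause (NOT y2), y2 = false.
From the singleton clause (NOT y5), y5 = false.
But (y5) is also a unit clause — contradiction.
So every satisfying assignment has y3 = True.

True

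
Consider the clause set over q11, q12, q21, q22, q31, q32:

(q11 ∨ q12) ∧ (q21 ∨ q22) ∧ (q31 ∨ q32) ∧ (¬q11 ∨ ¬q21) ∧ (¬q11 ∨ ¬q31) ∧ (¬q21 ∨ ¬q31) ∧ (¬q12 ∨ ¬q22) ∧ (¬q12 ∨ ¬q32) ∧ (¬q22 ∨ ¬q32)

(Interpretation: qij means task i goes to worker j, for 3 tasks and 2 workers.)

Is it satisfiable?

No, unsatisfiable

Try q11 = True.
The clause (¬q21) is unit, so q21 = False.
The clause (q22) is unit, so q22 = True.
The clause (¬q31) is unit, so q31 = False.
The clause (q32) is unit, so q32 = True.
That conflicts with the unit clause (¬q32).
Backtrack on q11: now try q11 = False.
The clause (q12) is unit, so q12 = True.
The clause (¬q22) is unit, so q22 = False.
The clause (q21) is unit, so q21 = True.
The clause (¬q31) is unit, so q31 = False.
The clause (q32) is unit, so q32 = True.
That conflicts with the unit clause (¬q32).
Neither q11 = True nor q11 = False works.
No assignment satisfies every clause.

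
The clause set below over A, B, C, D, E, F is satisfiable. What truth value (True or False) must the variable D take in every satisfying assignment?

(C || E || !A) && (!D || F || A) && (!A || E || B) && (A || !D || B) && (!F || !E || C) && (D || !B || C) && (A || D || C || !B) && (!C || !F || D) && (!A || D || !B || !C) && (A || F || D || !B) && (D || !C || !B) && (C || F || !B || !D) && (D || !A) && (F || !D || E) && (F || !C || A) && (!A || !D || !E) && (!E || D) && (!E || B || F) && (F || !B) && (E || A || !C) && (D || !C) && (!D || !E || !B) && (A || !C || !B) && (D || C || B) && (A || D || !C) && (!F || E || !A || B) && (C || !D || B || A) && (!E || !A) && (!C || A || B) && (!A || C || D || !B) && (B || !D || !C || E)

Suppose D = false.
Unit clause (!A) forces A = false.
Unit clause (!E) forces E = false.
Unit clause (!C) forces C = false.
Unit clause (!B) forces B = false.
Now (B) is unsatisfied and unit — conflict.
So every satisfying assignment has D = True.

True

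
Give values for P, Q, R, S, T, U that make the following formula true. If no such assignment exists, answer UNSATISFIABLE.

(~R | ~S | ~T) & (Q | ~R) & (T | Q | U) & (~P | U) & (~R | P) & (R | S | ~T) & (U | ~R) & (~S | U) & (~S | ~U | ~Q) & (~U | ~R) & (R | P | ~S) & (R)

UNSATISFIABLE

The clause (R) is unit, so R = 1.
The clause (Q) is unit, so Q = 1.
The clause (P) is unit, so P = 1.
The clause (U) is unit, so U = 1.
That conflicts with the unit clause (~U).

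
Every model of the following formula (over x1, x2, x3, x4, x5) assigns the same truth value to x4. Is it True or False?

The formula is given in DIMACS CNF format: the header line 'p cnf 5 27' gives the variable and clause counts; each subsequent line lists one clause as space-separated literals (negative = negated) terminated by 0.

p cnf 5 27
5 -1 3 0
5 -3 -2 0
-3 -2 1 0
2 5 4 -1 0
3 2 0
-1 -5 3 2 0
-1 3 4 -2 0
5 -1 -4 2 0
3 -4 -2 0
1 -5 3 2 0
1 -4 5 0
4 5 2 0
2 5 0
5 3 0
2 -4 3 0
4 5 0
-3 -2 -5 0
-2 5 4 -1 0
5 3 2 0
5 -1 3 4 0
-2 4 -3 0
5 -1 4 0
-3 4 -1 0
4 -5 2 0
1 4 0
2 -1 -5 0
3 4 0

True

Suppose x4 = False.
(x5) alone gives x5 = True.
(x2) alone gives x2 = True.
(¬x3) alone gives x3 = False.
That conflicts with the unit clause (x3).
So every satisfying assignment has x4 = True.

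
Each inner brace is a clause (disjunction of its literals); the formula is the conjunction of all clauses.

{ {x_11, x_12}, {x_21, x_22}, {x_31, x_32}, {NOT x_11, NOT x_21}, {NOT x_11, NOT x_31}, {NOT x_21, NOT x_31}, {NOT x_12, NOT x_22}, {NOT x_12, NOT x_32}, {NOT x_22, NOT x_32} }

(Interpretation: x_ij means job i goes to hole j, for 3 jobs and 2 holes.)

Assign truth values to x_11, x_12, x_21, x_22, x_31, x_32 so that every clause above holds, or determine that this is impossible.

Try x_11 = true.
(NOT x_21) alone gives x_21 = false.
(x_22) alone gives x_22 = true.
(NOT x_31) alone gives x_31 = false.
(x_32) alone gives x_32 = true.
But (NOT x_32) is also a unit clause — contradiction.
Undo x_11 and try x_11 = false.
(x_12) alone gives x_12 = true.
(NOT x_22) alone gives x_22 = false.
(x_21) alone gives x_21 = true.
(NOT x_31) alone gives x_31 = false.
(x_32) alone gives x_32 = true.
But (NOT x_32) is also a unit clause — contradiction.
Neither x_11 = true nor x_11 = false works.

UNSATISFIABLE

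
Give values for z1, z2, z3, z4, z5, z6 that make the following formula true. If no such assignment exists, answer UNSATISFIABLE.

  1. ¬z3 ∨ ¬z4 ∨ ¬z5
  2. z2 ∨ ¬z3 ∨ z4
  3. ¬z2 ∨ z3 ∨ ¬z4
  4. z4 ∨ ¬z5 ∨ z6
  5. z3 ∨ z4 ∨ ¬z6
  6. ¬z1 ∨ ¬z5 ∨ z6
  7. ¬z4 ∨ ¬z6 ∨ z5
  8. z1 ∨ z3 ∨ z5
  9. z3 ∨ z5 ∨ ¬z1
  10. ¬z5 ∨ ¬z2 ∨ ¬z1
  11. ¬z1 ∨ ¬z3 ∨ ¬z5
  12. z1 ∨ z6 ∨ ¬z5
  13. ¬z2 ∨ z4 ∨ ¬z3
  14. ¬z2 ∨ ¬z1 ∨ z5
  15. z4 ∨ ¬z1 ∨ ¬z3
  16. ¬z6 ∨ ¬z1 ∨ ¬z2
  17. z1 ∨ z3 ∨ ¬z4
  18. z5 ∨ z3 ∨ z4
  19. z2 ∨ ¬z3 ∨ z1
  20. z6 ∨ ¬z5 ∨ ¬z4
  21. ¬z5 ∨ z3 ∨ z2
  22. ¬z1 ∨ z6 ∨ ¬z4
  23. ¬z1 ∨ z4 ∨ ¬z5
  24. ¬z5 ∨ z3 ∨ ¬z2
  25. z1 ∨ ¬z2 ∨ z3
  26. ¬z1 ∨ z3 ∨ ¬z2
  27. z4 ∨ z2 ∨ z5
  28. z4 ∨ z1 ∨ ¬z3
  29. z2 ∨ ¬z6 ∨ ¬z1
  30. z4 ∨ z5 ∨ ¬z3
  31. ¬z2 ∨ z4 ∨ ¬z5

z1: False,  z2: True,  z3: True,  z4: True,  z5: False,  z6: False

Suppose z3 = True.
Suppose z4 = True.
The clause (¬z5) is unit, so z5 = False.
The clause (¬z6) is unit, so z6 = False.
The clause (¬z1) is unit, so z1 = False.
The clause (z2) is unit, so z2 = True.
Every clause now holds.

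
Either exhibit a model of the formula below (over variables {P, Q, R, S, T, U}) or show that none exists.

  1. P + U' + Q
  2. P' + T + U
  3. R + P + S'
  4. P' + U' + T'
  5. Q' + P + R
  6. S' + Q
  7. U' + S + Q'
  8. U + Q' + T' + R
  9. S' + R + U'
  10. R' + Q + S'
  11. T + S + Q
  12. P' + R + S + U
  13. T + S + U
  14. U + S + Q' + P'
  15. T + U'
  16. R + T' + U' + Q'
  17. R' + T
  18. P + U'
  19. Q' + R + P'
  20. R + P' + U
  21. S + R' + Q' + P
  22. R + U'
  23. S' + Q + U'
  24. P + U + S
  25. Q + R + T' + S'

Case S = 0:
Case U = 0:
From the singleton clause (T), T = 1.
From the singleton clause (P), P = 1.
From the singleton clause (R), R = 1.
From the singleton clause (Q'), Q = 0.
Every clause now holds.

P ↦ 1; Q ↦ 0; R ↦ 1; S ↦ 0; T ↦ 1; U ↦ 0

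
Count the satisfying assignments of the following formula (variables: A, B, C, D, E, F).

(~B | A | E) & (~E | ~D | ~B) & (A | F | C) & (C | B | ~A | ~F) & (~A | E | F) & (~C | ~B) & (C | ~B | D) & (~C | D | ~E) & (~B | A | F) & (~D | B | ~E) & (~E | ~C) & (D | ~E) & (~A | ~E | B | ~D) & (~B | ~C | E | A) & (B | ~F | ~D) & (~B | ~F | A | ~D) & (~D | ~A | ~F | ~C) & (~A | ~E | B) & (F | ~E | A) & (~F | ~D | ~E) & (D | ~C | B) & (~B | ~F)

2

There are 2^6 = 64 truth assignments over (A, B, C, D, E, F).
Split on A. With A = 1, the clauses containing A are satisfied and ~A drops from the rest; 0 of the 2^5 = 32 assignments to the other variables satisfy what remains.
With A = 0, by the same count on the reduced clause set, 2 assignments work.
(One model: A=F, B=F, C=F, D=F, E=F, F=T.)
Total: 0 + 2 = 2.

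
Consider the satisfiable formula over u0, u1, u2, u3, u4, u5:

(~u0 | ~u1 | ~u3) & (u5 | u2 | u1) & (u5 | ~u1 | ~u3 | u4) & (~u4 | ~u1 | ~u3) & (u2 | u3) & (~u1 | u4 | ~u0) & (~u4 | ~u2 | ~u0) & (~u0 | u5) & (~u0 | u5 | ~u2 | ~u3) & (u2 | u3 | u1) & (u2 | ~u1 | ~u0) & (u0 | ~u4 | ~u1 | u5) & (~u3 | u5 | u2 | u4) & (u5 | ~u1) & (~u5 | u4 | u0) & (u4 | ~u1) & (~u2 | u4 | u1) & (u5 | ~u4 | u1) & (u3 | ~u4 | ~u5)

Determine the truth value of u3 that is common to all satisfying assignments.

True

Suppose u3 = 0.
The clause (u2) is unit, so u2 = 1.
Branch on u4: set u4 = 0.
The clause (~u1) is unit, so u1 = 0.
Now (u1) is unsatisfied and unit — conflict.
Undo u4 and try u4 = 1.
The clause (~u0) is unit, so u0 = 0.
The clause (~u5) is unit, so u5 = 0.
The clause (~u1) is unit, so u1 = 0.
Now (u1) is unsatisfied and unit — conflict.
Neither u4 = 1 nor u4 = 0 works.
So every satisfying assignment has u3 = True.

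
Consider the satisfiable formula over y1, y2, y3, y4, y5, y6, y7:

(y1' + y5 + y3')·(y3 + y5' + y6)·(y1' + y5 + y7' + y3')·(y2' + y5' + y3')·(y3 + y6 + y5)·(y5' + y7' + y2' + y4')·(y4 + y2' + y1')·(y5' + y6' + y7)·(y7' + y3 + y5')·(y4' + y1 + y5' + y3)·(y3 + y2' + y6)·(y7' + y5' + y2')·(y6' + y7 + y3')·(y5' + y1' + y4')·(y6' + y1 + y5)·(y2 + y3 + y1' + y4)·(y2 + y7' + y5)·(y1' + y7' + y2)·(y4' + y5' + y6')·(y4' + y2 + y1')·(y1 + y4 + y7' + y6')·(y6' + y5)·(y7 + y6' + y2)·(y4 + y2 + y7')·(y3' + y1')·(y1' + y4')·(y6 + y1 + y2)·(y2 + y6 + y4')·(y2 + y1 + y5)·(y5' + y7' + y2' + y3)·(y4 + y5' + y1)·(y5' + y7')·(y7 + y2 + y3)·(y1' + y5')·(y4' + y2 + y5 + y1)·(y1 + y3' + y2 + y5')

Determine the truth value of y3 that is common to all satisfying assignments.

True

Suppose y3 = 0.
Try y5 = 0.
The clause (y6) is unit, so y6 = 1.
Now (y6') is unsatisfied and unit — conflict.
That branch fails; take y5 = 1 instead.
The clause (y6) is unit, so y6 = 1.
The clause (y7) is unit, so y7 = 1.
Now (y7') is unsatisfied and unit — conflict.
Either choice for y5 ends in contradiction.
So every satisfying assignment has y3 = True.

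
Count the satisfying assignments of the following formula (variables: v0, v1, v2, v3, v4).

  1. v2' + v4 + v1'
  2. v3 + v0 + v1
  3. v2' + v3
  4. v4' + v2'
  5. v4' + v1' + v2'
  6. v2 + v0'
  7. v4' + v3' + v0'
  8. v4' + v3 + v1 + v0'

There are 2^5 = 32 truth assignments over (v0, v1, v2, v3, v4).
Split on v2. With v2 = 1, the clauses containing v2 are satisfied and v2' drops from the rest; 2 of the 2^4 = 16 assignments to the other variables satisfy what remains.
With v2 = 0, by the same count on the reduced clause set, 6 assignments work.
(One model: v0=F, v1=F, v2=F, v3=T, v4=F.)
Total: 2 + 6 = 8.

8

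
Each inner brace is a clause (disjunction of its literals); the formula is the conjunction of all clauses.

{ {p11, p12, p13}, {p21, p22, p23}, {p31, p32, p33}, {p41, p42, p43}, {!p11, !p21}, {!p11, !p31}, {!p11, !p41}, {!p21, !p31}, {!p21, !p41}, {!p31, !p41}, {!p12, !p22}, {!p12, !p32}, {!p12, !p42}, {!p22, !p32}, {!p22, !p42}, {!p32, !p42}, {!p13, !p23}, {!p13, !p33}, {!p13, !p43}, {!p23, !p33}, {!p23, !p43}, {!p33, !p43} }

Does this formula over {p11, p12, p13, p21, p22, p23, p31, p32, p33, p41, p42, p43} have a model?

Try p11 = false.
Try p12 = true.
The clause (!p22) is unit, so p22 = false.
The clause (!p32) is unit, so p32 = false.
The clause (!p42) is unit, so p42 = false.
Try p21 = true.
The clause (!p31) is unit, so p31 = false.
The clause (p33) is unit, so p33 = true.
The clause (!p41) is unit, so p41 = false.
The clause (p43) is unit, so p43 = true.
Now (!p43) is unsatisfied and unit — conflict.
Backtrack on p21: now try p21 = false.
The clause (p23) is unit, so p23 = true.
The clause (!p13) is unit, so p13 = false.
The clause (!p33) is unit, so p33 = false.
The clause (p31) is unit, so p31 = true.
The clause (!p41) is unit, so p41 = false.
The clause (p43) is unit, so p43 = true.
Now (!p43) is unsatisfied and unit — conflict.
Neither p21 = true nor p21 = false works.
Backtrack on p12: now try p12 = false.
The clause (p13) is unit, so p13 = true.
The clause (!p23) is unit, so p23 = false.
The clause (!p33) is unit, so p33 = false.
The clause (!p43) is unit, so p43 = false.
Try p21 = true.
The clause (!p31) is unit, so p31 = false.
The clause (p32) is unit, so p32 = true.
The clause (!p41) is unit, so p41 = false.
The clause (p42) is unit, so p42 = true.
Now (!p42) is unsatisfied and unit — conflict.
Backtrack on p21: now try p21 = false.
The clause (p22) is unit, so p22 = true.
The clause (!p32) is unit, so p32 = false.
The clause (p31) is unit, so p31 = true.
The clause (!p41) is unit, so p41 = false.
The clause (p42) is unit, so p42 = true.
Now (!p42) is unsatisfied and unit — conflict.
Neither p21 = true nor p21 = false works.
Neither p12 = true nor p12 = false works.
Backtrack on p11: now try p11 = true.
The clause (!p21) is unit, so p21 = false.
The clause (!p31) is unit, so p31 = false.
The clause (!p41) is unit, so p41 = false.
Try p22 = true.
The clause (!p12) is unit, so p12 = false.
The clause (!p32) is unit, so p32 = false.
The clause (p33) is unit, so p33 = true.
The clause (!p42) is unit, so p42 = false.
The clause (p43) is unit, so p43 = true.
Now (!p43) is unsatisfied and unit — conflict.
Backtrack on p22: now try p22 = false.
The clause (p23) is unit, so p23 = true.
The clause (!p13) is unit, so p13 = false.
The clause (!p33) is unit, so p33 = false.
The clause (p32) is unit, so p32 = true.
The clause (!p12) is unit, so p12 = false.
The clause (!p42) is unit, so p42 = false.
The clause (p43) is unit, so p43 = true.
Now (!p43) is unsatisfied and unit — conflict.
Neither p22 = true nor p22 = false works.
Neither p11 = true nor p11 = false works.
No assignment satisfies every clause.

No, unsatisfiable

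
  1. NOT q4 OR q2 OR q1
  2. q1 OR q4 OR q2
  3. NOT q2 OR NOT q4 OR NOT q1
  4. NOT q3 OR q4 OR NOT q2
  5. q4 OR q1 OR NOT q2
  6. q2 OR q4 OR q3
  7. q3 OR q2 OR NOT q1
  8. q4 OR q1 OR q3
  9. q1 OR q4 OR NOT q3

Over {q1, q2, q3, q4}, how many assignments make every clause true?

There are 2^4 = 16 truth assignments over (q1, q2, q3, q4).
Check each against the 9 clauses (columns in the order q1, q2, q3, q4):
  F F F F  ✗ fails (q1 OR q4 OR q2)
  F F F T  ✗ fails (NOT q4 OR q2 OR q1)
  F F T F  ✗ fails (q1 OR q4 OR q2)
  F F T T  ✗ fails (NOT q4 OR q2 OR q1)
  F T F F  ✗ fails (q4 OR q1 OR NOT q2)
  F T F T  ✓ satisfies all
  F T T F  ✗ fails (NOT q3 OR q4 OR NOT q2)
  F T T T  ✓ satisfies all
  T F F F  ✗ fails (q2 OR q4 OR q3)
  T F F T  ✗ fails (q3 OR q2 OR NOT q1)
  T F T F  ✓ satisfies all
  T F T T  ✓ satisfies all
  T T F F  ✓ satisfies all
  T T F T  ✗ fails (NOT q2 OR NOT q4 OR NOT q1)
  T T T F  ✗ fails (NOT q3 OR q4 OR NOT q2)
  T T T T  ✗ fails (NOT q2 OR NOT q4 OR NOT q1)
5 of the 16 rows are models.

5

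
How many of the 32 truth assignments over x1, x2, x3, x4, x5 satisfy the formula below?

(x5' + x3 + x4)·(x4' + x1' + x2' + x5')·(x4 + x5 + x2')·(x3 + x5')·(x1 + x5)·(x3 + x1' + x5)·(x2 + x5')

There are 2^5 = 32 truth assignments over (x1, x2, x3, x4, x5).
Split on x2. With x2 = 1, the clauses containing x2 are satisfied and x2' drops from the rest; 4 of the 2^4 = 16 assignments to the other variables satisfy what remains.
With x2 = 0, by the same count on the reduced clause set, 2 assignments work.
(One model: x1=F, x2=T, x3=T, x4=F, x5=T.)
Total: 4 + 2 = 6.

6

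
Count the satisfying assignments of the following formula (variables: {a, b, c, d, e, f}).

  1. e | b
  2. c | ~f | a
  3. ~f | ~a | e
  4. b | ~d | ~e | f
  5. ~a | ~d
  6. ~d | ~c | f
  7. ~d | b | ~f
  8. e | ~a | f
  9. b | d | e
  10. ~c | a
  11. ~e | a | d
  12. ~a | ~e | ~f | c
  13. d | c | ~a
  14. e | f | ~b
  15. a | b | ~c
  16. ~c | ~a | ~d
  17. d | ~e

There are 2^6 = 64 truth assignments over (a, b, c, d, e, f).
Split on f. With f = 1, the clauses containing f are satisfied and ~f drops from the rest; 0 of the 2^5 = 32 assignments to the other variables satisfy what remains.
With f = 0, by the same count on the reduced clause set, 1 assignment works.
(One model: a=F, b=T, c=F, d=T, e=T, f=F.)
Total: 0 + 1 = 1.

1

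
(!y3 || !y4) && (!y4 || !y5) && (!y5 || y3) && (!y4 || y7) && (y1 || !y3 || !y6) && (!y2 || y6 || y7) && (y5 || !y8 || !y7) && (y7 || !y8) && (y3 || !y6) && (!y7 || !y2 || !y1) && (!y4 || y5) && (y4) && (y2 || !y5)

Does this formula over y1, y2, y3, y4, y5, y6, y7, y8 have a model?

Unsatisfiable

The clause (y4) is unit, so y4 = true.
The clause (!y3) is unit, so y3 = false.
The clause (!y5) is unit, so y5 = false.
That conflicts with the unit clause (y5).
No assignment satisfies every clause.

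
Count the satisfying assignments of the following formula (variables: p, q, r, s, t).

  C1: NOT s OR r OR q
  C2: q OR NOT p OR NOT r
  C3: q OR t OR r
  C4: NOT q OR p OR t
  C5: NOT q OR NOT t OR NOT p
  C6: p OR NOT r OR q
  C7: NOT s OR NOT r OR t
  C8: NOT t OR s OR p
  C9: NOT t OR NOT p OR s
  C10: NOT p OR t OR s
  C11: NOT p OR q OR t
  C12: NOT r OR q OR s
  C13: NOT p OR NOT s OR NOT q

2

There are 2^5 = 32 truth assignments over (p, q, r, s, t).
Split on q. With q = true, the clauses containing q are satisfied and NOT q drops from the rest; 2 of the 2^4 = 16 assignments to the other variables satisfy what remains.
With q = false, by the same count on the reduced clause set, 0 assignments work.
(One model: p=F, q=T, r=F, s=T, t=T.)
Total: 2 + 0 = 2.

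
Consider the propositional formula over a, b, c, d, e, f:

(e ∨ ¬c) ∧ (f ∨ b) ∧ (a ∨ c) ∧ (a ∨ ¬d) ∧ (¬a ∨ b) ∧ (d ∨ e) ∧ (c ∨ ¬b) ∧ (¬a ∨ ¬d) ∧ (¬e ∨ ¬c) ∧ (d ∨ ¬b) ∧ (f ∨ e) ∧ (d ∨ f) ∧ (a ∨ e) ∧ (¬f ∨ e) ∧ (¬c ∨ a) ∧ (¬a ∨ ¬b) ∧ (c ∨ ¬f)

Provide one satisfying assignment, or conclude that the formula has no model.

UNSATISFIABLE

Case e = True:
From the singleton clause (¬c), c = False.
From the singleton clause (a), a = True.
From the singleton clause (b), b = True.
But (¬b) is also a unit clause — contradiction.
Undo e and try e = False.
From the singleton clause (¬c), c = False.
From the singleton clause (a), a = True.
From the singleton clause (b), b = True.
But (¬b) is also a unit clause — contradiction.
Either choice for e ends in contradiction.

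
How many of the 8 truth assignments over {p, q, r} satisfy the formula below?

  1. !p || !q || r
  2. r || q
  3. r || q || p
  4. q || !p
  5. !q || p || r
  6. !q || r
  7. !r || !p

There are 2^3 = 8 truth assignments over (p, q, r).
Split on r. With r = true, the clauses containing r are satisfied and !r drops from the rest; 2 of the 2^2 = 4 assignments to the other variables satisfy what remains.
With r = false, by the same count on the reduced clause set, 0 assignments work.
(One model: p=F, q=F, r=T.)
Total: 2 + 0 = 2.

2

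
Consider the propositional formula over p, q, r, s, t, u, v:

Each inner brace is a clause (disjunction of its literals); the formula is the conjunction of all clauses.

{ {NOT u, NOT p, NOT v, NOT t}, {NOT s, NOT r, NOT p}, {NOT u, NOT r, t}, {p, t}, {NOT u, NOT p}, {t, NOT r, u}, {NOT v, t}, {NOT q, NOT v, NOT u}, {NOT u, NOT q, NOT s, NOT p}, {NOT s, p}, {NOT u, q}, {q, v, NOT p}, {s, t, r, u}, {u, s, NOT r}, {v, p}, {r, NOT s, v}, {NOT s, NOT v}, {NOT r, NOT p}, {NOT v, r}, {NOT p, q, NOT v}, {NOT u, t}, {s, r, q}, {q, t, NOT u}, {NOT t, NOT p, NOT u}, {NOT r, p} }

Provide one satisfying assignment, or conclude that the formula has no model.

Try p = true.
From the singleton clause (NOT u), u = false.
From the singleton clause (NOT r), r = false.
From the singleton clause (NOT v), v = false.
From the singleton clause (q), q = true.
From the singleton clause (NOT s), s = false.
From the singleton clause (t), t = true.
This assignment satisfies each clause.

p ↦ true, q ↦ true, r ↦ false, s ↦ false, t ↦ true, u ↦ false, v ↦ false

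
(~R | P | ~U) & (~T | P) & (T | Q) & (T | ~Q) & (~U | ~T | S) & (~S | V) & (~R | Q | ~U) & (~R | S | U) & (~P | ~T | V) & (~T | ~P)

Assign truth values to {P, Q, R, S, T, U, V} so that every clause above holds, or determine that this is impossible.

Try T = 0.
(Q) alone gives Q = 1.
But (~Q) is also a unit clause — contradiction.
That branch fails; take T = 1 instead.
(P) alone gives P = 1.
But (~P) is also a unit clause — contradiction.
Both values of T lead to a conflict.

UNSATISFIABLE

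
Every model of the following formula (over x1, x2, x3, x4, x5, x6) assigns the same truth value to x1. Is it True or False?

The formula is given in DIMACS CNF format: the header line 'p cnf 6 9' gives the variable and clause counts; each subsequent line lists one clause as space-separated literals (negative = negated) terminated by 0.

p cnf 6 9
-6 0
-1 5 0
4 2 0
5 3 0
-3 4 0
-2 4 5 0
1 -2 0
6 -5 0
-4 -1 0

False

Suppose x1 = True.
(¬x6) alone gives x6 = False.
(x5) alone gives x5 = True.
That conflicts with the unit clause (¬x5).
So every satisfying assignment has x1 = False.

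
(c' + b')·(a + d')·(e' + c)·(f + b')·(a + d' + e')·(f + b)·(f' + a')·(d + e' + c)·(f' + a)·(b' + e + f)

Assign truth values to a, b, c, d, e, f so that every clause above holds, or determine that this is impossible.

Try c = 0.
The clause (e') is unit, so e = 0.
Try a = 1.
The clause (f') is unit, so f = 0.
The clause (b') is unit, so b = 0.
That conflicts with the unit clause (b).
That branch fails; take a = 0 instead.
The clause (d') is unit, so d = 0.
The clause (f') is unit, so f = 0.
The clause (b') is unit, so b = 0.
That conflicts with the unit clause (b).
Both values of a lead to a conflict.
That branch fails; take c = 1 instead.
The clause (b') is unit, so b = 0.
The clause (f) is unit, so f = 1.
The clause (a') is unit, so a = 0.
That conflicts with the unit clause (a).
Both values of c lead to a conflict.

UNSATISFIABLE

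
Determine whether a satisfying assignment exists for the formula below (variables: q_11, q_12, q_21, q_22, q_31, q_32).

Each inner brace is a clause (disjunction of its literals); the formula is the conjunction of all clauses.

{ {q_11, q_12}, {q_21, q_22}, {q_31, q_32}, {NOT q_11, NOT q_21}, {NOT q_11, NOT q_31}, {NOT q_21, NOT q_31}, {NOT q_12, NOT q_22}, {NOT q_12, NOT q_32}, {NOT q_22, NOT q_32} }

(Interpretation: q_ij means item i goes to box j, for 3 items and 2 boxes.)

Try q_11 = true.
(NOT q_21) alone gives q_21 = false.
(q_22) alone gives q_22 = true.
(NOT q_31) alone gives q_31 = false.
(q_32) alone gives q_32 = true.
Now (NOT q_32) is unsatisfied and unit — conflict.
Undo q_11 and try q_11 = false.
(q_12) alone gives q_12 = true.
(NOT q_22) alone gives q_22 = false.
(q_21) alone gives q_21 = true.
(NOT q_31) alone gives q_31 = false.
(q_32) alone gives q_32 = true.
Now (NOT q_32) is unsatisfied and unit — conflict.
Both values of q_11 lead to a conflict.
No assignment satisfies every clause.

Unsatisfiable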